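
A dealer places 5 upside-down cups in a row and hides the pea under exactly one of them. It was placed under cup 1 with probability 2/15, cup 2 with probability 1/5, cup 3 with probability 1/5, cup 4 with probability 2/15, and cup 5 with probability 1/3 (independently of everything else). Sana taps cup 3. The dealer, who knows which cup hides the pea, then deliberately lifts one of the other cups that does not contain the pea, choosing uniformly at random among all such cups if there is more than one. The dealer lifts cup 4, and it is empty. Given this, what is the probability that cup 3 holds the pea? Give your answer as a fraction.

Apply Bayes' rule, conditioning on where the pea actually is.
If it is under cup 1 (prior 2/15): the dealer has 3 equally likely choices, so probability 1/3; weight (2/15)·(1/3) = 2/45.
If it is under cup 2 (prior 1/5): the dealer has 3 equally likely choices, so probability 1/3; weight (1/5)·(1/3) = 1/15.
If it is under cup 3 (prior 1/5): the dealer has 4 equally likely choices, so probability 1/4; weight (1/5)·(1/4) = 1/20.
If it is under cup 4 (prior 2/15): the dealer opened cup 4, so this case is ruled out; weight (2/15)·0 = 0.
If it is under cup 5 (prior 1/3): the dealer has 3 equally likely choices, so probability 1/3; weight (1/3)·(1/3) = 1/9.
The weights sum to 49/180.
So P(the pea under cup 3 | the dealer opened cup 4) = (1/20) / (49/180) = 9/49.

9/49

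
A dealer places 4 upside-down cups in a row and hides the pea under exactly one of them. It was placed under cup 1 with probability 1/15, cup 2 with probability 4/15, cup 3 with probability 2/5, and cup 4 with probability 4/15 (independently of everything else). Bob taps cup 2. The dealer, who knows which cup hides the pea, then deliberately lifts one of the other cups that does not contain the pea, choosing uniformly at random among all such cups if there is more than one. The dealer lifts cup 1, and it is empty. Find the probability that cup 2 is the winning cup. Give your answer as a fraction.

Condition on the true location of the pea.
If it is under cup 1 (prior 1/15): the dealer opened cup 1, so this case is ruled out; weight (1/15)·0 = 0.
If it is under cup 2 (prior 4/15): the dealer has 3 equally likely choices, so probability 1/3; weight (4/15)·(1/3) = 4/45.
If it is under cup 3 (prior 2/5): the dealer has 2 equally likely choices, so probability 1/2; weight (2/5)·(1/2) = 1/5.
If it is under cup 4 (prior 4/15): the dealer has 2 equally likely choices, so probability 1/2; weight (4/15)·(1/2) = 2/15.
The weights sum to 19/45.
So P(the pea under cup 2 | the dealer opened cup 1) = (4/45) / (19/45) = 4/19.

4/19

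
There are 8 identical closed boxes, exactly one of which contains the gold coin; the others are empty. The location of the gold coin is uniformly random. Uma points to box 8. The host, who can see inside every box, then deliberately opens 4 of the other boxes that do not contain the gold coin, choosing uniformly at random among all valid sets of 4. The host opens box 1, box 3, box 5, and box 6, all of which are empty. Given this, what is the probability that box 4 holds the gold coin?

7/24

Condition on the true location of the gold coin.
If it is in any of boxes 1, 3, 5, and 6 (prior 1/8 each): that box was opened and seen not to hold the prize — ruled out; weight (1/8)·0 = 0 each.
If it is in any of boxes 2, 4, and 7 (prior 1/8 each): the host has 15 equally likely choices, so probability 1/15; weight (1/8)·(1/15) = 1/120 each.
If it is in box 8 (prior 1/8): the host has 35 equally likely choices, so probability 1/35; weight (1/8)·(1/35) = 1/280.
The weights sum to 1/35.
So P(the gold coin in box 4 | the host opened box 1, box 3, box 5, and box 6) = (1/120) / (1/35) = 7/24.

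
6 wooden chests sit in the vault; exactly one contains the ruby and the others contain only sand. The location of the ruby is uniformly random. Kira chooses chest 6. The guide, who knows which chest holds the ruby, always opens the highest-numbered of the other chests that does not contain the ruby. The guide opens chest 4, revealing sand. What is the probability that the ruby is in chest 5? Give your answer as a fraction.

1

Condition on the true location of the ruby.
If it is in any of chests 1, 2, 3, and 6 (prior 1/6 each): the guide would have opened chest 5 instead, probability 0; weight (1/6)·0 = 0 each.
If it is in chest 4 (prior 1/6): the guide opened chest 4, so this case is ruled out; weight (1/6)·0 = 0.
If it is in chest 5 (prior 1/6): chest 4 is the highest-numbered option available, probability 1; weight (1/6)·1 = 1/6.
The weights sum to 1/6.
So P(the ruby in chest 5 | the guide opened chest 4) = (1/6) / (1/6) = 1.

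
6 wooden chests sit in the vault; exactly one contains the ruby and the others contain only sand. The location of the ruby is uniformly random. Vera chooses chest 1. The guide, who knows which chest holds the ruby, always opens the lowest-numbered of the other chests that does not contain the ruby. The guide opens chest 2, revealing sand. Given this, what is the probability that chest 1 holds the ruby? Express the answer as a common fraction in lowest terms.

1/5

Consider each possible location of the ruby in turn.
If it is in any of chests 1, 3, 4, 5, and 6 (prior 1/6 each): chest 2 is the lowest-numbered option available, probability 1; weight (1/6)·1 = 1/6 each.
If it is in chest 2 (prior 1/6): the guide opened chest 2, so this case is ruled out; weight (1/6)·0 = 0.
The weights sum to 5/6.
So P(the ruby in chest 1 | the guide opened chest 2) = (1/6) / (5/6) = 1/5.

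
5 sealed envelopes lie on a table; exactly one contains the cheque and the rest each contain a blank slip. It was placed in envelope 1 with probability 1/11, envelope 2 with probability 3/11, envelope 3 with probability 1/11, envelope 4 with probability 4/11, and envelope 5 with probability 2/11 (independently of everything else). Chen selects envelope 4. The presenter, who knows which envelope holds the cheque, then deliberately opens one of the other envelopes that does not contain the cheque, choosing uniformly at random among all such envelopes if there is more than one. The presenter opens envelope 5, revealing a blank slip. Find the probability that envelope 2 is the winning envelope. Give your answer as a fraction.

3/8

Condition on the true location of the cheque.
If it is in either of envelopes 1 and 3 (prior 1/11 each): the presenter has 3 equally likely choices, so probability 1/3; weight (1/11)·(1/3) = 1/33 each.
If it is in envelope 2 (prior 3/11): the presenter has 3 equally likely choices, so probability 1/3; weight (3/11)·(1/3) = 1/11.
If it is in envelope 4 (prior 4/11): the presenter has 4 equally likely choices, so probability 1/4; weight (4/11)·(1/4) = 1/11.
If it is in envelope 5 (prior 2/11): the presenter opened envelope 5, so this case is ruled out; weight (2/11)·0 = 0.
The weights sum to 8/33.
So P(the cheque in envelope 2 | the presenter opened envelope 5) = (1/11) / (8/33) = 3/8.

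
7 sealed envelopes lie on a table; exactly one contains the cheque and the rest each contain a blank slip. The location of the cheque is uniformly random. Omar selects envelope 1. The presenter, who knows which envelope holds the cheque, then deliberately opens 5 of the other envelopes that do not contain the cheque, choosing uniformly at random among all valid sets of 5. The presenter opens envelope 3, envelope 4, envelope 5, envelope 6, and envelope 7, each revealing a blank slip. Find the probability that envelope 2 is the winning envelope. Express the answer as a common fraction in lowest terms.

6/7

Condition on the true location of the cheque.
If it is in envelope 1 (prior 1/7): the presenter has 6 equally likely choices, so probability 1/6; weight (1/7)·(1/6) = 1/42.
If it is in envelope 2 (prior 1/7): the presenter has no choice, probability 1; weight (1/7)·1 = 1/7.
If it is in any of envelopes 3, 4, 5, 6, and 7 (prior 1/7 each): that envelope was opened and seen not to hold the prize — ruled out; weight (1/7)·0 = 0 each.
The weights sum to 1/6.
So P(the cheque in envelope 2 | the presenter opened envelope 3, envelope 4, envelope 5, envelope 6, and envelope 7) = (1/7) / (1/6) = 6/7.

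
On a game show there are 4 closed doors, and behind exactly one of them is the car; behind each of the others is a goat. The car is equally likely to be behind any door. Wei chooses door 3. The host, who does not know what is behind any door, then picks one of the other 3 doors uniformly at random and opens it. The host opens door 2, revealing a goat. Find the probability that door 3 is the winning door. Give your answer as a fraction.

Because the host chose which door to open without knowing where the car is, the choice is independent of the prize location. Learning that door 2 does not hold the car simply rules out that one location and leaves the remaining 3 doors still equally likely by symmetry.
So P(the car behind door 3) = 1/3.

1/3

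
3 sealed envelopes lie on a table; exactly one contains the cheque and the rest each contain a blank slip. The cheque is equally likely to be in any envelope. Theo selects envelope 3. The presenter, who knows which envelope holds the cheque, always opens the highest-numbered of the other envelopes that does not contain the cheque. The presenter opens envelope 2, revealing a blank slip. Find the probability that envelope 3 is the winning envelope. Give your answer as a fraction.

1/2

Apply Bayes' rule, conditioning on where the cheque actually is.
If it is in either of envelopes 1 and 3 (prior 1/3 each): envelope 2 is the highest-numbered option available, probability 1; weight (1/3)·1 = 1/3 each.
If it is in envelope 2 (prior 1/3): the presenter opened envelope 2, so this case is ruled out; weight (1/3)·0 = 0.
The weights sum to 2/3.
So P(the cheque in envelope 3 | the presenter opened envelope 2) = (1/3) / (2/3) = 1/2.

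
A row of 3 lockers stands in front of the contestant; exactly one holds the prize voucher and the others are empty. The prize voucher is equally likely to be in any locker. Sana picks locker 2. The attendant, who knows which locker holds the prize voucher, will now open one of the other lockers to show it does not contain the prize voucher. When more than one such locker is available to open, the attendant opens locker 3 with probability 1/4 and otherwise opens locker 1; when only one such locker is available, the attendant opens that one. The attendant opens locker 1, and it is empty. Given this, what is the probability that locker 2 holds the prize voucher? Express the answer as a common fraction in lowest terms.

Consider each possible location of the prize voucher in turn.
If it is in locker 1 (prior 1/3): the attendant opened locker 1, so this case is ruled out; weight (1/3)·0 = 0.
If it is in locker 2 (prior 1/3): locker 3 is available but not opened, probability 3/4; weight (1/3)·(3/4) = 1/4.
If it is in locker 3 (prior 1/3): only locker 1 is available, probability 1; weight (1/3)·1 = 1/3.
The weights sum to 7/12.
So P(the prize voucher in locker 2 | the attendant opened locker 1) = (1/4) / (7/12) = 3/7.

3/7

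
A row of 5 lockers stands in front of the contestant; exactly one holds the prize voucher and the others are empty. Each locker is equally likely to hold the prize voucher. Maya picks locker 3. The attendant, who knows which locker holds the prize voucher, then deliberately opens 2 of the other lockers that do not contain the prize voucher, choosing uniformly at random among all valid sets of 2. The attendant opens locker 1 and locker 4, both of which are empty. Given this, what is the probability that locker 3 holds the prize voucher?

Consider each possible location of the prize voucher in turn.
If it is in either of lockers 1 and 4 (prior 1/5 each): that locker was opened and seen not to hold the prize — ruled out; weight (1/5)·0 = 0 each.
If it is in either of lockers 2 and 5 (prior 1/5 each): the attendant has 3 equally likely choices, so probability 1/3; weight (1/5)·(1/3) = 1/15 each.
If it is in locker 3 (prior 1/5): the attendant has 6 equally likely choices, so probability 1/6; weight (1/5)·(1/6) = 1/30.
The weights sum to 1/6.
So P(the prize voucher in locker 3 | the attendant opened locker 1 and locker 4) = (1/30) / (1/6) = 1/5.

1/5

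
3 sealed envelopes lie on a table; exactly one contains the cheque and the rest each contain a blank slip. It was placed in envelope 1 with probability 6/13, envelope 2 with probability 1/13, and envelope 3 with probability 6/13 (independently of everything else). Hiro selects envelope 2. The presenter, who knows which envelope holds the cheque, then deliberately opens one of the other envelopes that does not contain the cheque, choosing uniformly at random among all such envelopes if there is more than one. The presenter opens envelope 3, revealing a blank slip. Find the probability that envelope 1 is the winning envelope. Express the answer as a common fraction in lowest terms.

12/13

Condition on the true location of the cheque.
If it is in envelope 1 (prior 6/13): the presenter has no choice, probability 1; weight (6/13)·1 = 6/13.
If it is in envelope 2 (prior 1/13): the presenter has 2 equally likely choices, so probability 1/2; weight (1/13)·(1/2) = 1/26.
If it is in envelope 3 (prior 6/13): the presenter opened envelope 3, so this case is ruled out; weight (6/13)·0 = 0.
The weights sum to 1/2.
So P(the cheque in envelope 1 | the presenter opened envelope 3) = (6/13) / (1/2) = 12/13.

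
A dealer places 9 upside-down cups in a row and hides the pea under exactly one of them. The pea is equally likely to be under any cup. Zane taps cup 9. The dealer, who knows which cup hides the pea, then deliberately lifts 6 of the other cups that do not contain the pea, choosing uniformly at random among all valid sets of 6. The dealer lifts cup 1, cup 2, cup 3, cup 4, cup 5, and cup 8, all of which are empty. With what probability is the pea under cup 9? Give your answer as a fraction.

1/9

Apply Bayes' rule, conditioning on where the pea actually is.
If it is under any of cups 1, 2, 3, 4, 5, and 8 (prior 1/9 each): that cup was opened and seen not to hold the prize — ruled out; weight (1/9)·0 = 0 each.
If it is under either of cups 6 and 7 (prior 1/9 each): the dealer has 7 equally likely choices, so probability 1/7; weight (1/9)·(1/7) = 1/63 each.
If it is under cup 9 (prior 1/9): the dealer has 28 equally likely choices, so probability 1/28; weight (1/9)·(1/28) = 1/252.
The weights sum to 1/28.
So P(the pea under cup 9 | the dealer opened cup 1, cup 2, cup 3, cup 4, cup 5, and cup 8) = (1/252) / (1/28) = 1/9.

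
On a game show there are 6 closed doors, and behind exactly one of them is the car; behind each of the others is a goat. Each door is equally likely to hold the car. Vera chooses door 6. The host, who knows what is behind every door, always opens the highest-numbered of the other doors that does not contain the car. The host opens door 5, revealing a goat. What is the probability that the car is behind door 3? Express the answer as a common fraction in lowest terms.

1/5

Consider each possible location of the car in turn.
If it is behind any of doors 1, 2, 3, 4, and 6 (prior 1/6 each): door 5 is the highest-numbered option available, probability 1; weight (1/6)·1 = 1/6 each.
If it is behind door 5 (prior 1/6): the host opened door 5, so this case is ruled out; weight (1/6)·0 = 0.
The weights sum to 5/6.
So P(the car behind door 3 | the host opened door 5) = (1/6) / (5/6) = 1/5.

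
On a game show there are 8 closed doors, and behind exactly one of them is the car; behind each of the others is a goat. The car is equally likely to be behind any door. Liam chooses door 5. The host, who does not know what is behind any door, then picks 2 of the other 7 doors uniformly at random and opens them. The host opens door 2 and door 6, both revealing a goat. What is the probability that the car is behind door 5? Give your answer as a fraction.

Apply Bayes' rule, conditioning on where the car actually is.
If it is behind any of doors 1, 3, 4, 5, 7, and 8 (prior 1/8 each): the host picks exactly this set with probability 1/21 regardless, and none is the prize; weight (1/8)·(1/21) = 1/168 each.
If it is behind either of doors 2 and 6 (prior 1/8 each): that door was opened and seen not to hold the prize — ruled out; weight (1/8)·0 = 0 each.
The weights sum to 1/28.
So P(the car behind door 5 | the host opened door 2 and door 6) = (1/168) / (1/28) = 1/6.

1/6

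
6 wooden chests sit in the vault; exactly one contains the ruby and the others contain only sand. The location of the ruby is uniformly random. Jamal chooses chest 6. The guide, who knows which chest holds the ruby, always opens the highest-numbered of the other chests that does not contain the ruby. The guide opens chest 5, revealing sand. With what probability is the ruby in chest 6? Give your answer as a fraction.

Condition on the true location of the ruby.
If it is in any of chests 1, 2, 3, 4, and 6 (prior 1/6 each): chest 5 is the highest-numbered option available, probability 1; weight (1/6)·1 = 1/6 each.
If it is in chest 5 (prior 1/6): the guide opened chest 5, so this case is ruled out; weight (1/6)·0 = 0.
The weights sum to 5/6.
So P(the ruby in chest 6 | the guide opened chest 5) = (1/6) / (5/6) = 1/5.

1/5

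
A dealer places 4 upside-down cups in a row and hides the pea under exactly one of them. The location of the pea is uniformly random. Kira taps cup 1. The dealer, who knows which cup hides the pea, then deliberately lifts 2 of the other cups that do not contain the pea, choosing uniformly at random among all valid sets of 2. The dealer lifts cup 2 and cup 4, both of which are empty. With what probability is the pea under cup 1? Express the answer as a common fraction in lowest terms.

1/4

Apply Bayes' rule, conditioning on where the pea actually is.
If it is under cup 1 (prior 1/4): the dealer has 3 equally likely choices, so probability 1/3; weight (1/4)·(1/3) = 1/12.
If it is under either of cups 2 and 4 (prior 1/4 each): that cup was opened and seen not to hold the prize — ruled out; weight (1/4)·0 = 0 each.
If it is under cup 3 (prior 1/4): the dealer has no choice, probability 1; weight (1/4)·1 = 1/4.
The weights sum to 1/3.
So P(the pea under cup 1 | the dealer opened cup 2 and cup 4) = (1/12) / (1/3) = 1/4.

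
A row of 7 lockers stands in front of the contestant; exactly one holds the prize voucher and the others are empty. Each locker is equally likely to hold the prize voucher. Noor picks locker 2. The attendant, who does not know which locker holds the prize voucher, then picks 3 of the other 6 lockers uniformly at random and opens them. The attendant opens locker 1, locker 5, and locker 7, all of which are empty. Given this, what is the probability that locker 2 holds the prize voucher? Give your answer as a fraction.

1/4

Because the attendant chose which lockers to open without knowing where the prize voucher is, the choice is independent of the prize location. Learning that none of the 3 opened lockers holds the prize voucher simply rules out those 3 locations and leaves the remaining 4 lockers still equally likely by symmetry.
So P(the prize voucher in locker 2) = 1/4.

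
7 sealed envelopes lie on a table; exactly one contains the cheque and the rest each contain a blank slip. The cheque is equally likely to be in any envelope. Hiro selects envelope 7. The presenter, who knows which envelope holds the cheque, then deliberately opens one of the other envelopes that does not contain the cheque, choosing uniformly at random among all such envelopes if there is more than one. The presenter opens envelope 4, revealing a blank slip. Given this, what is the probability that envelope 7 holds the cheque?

Consider each possible location of the cheque in turn.
If it is in any of envelopes 1, 2, 3, 5, and 6 (prior 1/7 each): the presenter has 5 equally likely choices, so probability 1/5; weight (1/7)·(1/5) = 1/35 each.
If it is in envelope 4 (prior 1/7): the presenter opened envelope 4, so this case is ruled out; weight (1/7)·0 = 0.
If it is in envelope 7 (prior 1/7): the presenter has 6 equally likely choices, so probability 1/6; weight (1/7)·(1/6) = 1/42.
The weights sum to 1/6.
So P(the cheque in envelope 7 | the presenter opened envelope 4) = (1/42) / (1/6) = 1/7.

1/7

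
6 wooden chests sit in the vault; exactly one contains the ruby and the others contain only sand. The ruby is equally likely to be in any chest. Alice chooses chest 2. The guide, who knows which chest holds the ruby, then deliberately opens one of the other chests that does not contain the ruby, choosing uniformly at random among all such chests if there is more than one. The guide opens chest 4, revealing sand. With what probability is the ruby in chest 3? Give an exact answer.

Apply Bayes' rule, conditioning on where the ruby actually is.
If it is in any of chests 1, 3, 5, and 6 (prior 1/6 each): the guide has 4 equally likely choices, so probability 1/4; weight (1/6)·(1/4) = 1/24 each.
If it is in chest 2 (prior 1/6): the guide has 5 equally likely choices, so probability 1/5; weight (1/6)·(1/5) = 1/30.
If it is in chest 4 (prior 1/6): the guide opened chest 4, so this case is ruled out; weight (1/6)·0 = 0.
The weights sum to 1/5.
So P(the ruby in chest 3 | the guide opened chest 4) = (1/24) / (1/5) = 5/24.

5/24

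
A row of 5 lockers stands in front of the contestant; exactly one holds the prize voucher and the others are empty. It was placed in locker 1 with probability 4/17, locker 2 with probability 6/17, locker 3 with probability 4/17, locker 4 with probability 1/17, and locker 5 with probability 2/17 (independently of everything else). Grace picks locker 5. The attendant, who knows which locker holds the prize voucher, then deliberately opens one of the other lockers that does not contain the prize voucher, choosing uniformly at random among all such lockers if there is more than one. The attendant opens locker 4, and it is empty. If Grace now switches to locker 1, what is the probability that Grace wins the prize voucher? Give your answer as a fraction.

Condition on the true location of the prize voucher.
If it is in either of lockers 1 and 3 (prior 4/17 each): the attendant has 3 equally likely choices, so probability 1/3; weight (4/17)·(1/3) = 4/51 each.
If it is in locker 2 (prior 6/17): the attendant has 3 equally likely choices, so probability 1/3; weight (6/17)·(1/3) = 2/17.
If it is in locker 4 (prior 1/17): the attendant opened locker 4, so this case is ruled out; weight (1/17)·0 = 0.
If it is in locker 5 (prior 2/17): the attendant has 4 equally likely choices, so probability 1/4; weight (2/17)·(1/4) = 1/34.
The weights sum to 31/102.
So P(the prize voucher in locker 1 | the attendant opened locker 4) = (4/51) / (31/102) = 8/31.

8/31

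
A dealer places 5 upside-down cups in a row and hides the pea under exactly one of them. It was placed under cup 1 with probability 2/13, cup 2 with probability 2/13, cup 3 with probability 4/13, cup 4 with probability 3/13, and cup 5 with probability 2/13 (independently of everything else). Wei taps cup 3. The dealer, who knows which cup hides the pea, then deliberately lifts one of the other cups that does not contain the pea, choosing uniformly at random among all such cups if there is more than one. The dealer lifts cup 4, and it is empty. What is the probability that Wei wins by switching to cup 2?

Condition on the true location of the pea.
If it is under any of cups 1, 2, and 5 (prior 2/13 each): the dealer has 3 equally likely choices, so probability 1/3; weight (2/13)·(1/3) = 2/39 each.
If it is under cup 3 (prior 4/13): the dealer has 4 equally likely choices, so probability 1/4; weight (4/13)·(1/4) = 1/13.
If it is under cup 4 (prior 3/13): the dealer opened cup 4, so this case is ruled out; weight (3/13)·0 = 0.
The weights sum to 3/13.
So P(the pea under cup 2 | the dealer opened cup 4) = (2/39) / (3/13) = 2/9.

2/9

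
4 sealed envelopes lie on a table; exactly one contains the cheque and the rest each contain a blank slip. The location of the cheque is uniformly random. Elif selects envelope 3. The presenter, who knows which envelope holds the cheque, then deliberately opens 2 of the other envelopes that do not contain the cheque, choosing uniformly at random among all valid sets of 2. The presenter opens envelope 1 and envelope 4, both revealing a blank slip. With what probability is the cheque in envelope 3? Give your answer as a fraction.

Apply Bayes' rule, conditioning on where the cheque actually is.
If it is in either of envelopes 1 and 4 (prior 1/4 each): that envelope was opened and seen not to hold the prize — ruled out; weight (1/4)·0 = 0 each.
If it is in envelope 2 (prior 1/4): the presenter has no choice, probability 1; weight (1/4)·1 = 1/4.
If it is in envelope 3 (prior 1/4): the presenter has 3 equally likely choices, so probability 1/3; weight (1/4)·(1/3) = 1/12.
The weights sum to 1/3.
So P(the cheque in envelope 3 | the presenter opened envelope 1 and envelope 4) = (1/12) / (1/3) = 1/4.

1/4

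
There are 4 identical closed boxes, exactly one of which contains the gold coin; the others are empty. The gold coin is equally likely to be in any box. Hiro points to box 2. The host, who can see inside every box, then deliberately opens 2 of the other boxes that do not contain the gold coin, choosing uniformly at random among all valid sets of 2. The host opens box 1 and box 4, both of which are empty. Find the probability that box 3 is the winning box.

Consider each possible location of the gold coin in turn.
If it is in either of boxes 1 and 4 (prior 1/4 each): that box was opened and seen not to hold the prize — ruled out; weight (1/4)·0 = 0 each.
If it is in box 2 (prior 1/4): the host has 3 equally likely choices, so probability 1/3; weight (1/4)·(1/3) = 1/12.
If it is in box 3 (prior 1/4): the host has no choice, probability 1; weight (1/4)·1 = 1/4.
The weights sum to 1/3.
So P(the gold coin in box 3 | the host opened box 1 and box 4) = (1/4) / (1/3) = 3/4.

3/4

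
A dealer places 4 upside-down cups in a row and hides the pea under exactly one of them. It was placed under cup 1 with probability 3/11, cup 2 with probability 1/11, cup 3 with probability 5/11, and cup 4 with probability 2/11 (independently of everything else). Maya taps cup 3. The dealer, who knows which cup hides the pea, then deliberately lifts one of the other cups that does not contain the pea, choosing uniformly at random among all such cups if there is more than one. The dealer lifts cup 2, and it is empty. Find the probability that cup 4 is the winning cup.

6/25

Consider each possible location of the pea in turn.
If it is under cup 1 (prior 3/11): the dealer has 2 equally likely choices, so probability 1/2; weight (3/11)·(1/2) = 3/22.
If it is under cup 2 (prior 1/11): the dealer opened cup 2, so this case is ruled out; weight (1/11)·0 = 0.
If it is under cup 3 (prior 5/11): the dealer has 3 equally likely choices, so probability 1/3; weight (5/11)·(1/3) = 5/33.
If it is under cup 4 (prior 2/11): the dealer has 2 equally likely choices, so probability 1/2; weight (2/11)·(1/2) = 1/11.
The weights sum to 25/66.
So P(the pea under cup 4 | the dealer opened cup 2) = (1/11) / (25/66) = 6/25.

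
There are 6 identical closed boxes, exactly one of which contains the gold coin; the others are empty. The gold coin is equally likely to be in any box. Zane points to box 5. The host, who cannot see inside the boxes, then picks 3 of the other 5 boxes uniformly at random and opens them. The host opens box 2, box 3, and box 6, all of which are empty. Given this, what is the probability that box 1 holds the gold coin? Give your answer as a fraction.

Because the host chose which boxes to open without knowing where the gold coin is, the choice is independent of the prize location. Learning that none of the 3 opened boxes holds the gold coin simply rules out those 3 locations and leaves the remaining 3 boxes still equally likely by symmetry.
So P(the gold coin in box 1) = 1/3.

1/3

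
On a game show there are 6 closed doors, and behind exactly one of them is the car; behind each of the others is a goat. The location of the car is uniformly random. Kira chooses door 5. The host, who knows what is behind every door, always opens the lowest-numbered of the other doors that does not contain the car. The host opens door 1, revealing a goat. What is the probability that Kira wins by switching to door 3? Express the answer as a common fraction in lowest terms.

Apply Bayes' rule, conditioning on where the car actually is.
If it is behind door 1 (prior 1/6): the host opened door 1, so this case is ruled out; weight (1/6)·0 = 0.
If it is behind any of doors 2, 3, 4, 5, and 6 (prior 1/6 each): door 1 is the lowest-numbered option available, probability 1; weight (1/6)·1 = 1/6 each.
The weights sum to 5/6.
So P(the car behind door 3 | the host opened door 1) = (1/6) / (5/6) = 1/5.

1/5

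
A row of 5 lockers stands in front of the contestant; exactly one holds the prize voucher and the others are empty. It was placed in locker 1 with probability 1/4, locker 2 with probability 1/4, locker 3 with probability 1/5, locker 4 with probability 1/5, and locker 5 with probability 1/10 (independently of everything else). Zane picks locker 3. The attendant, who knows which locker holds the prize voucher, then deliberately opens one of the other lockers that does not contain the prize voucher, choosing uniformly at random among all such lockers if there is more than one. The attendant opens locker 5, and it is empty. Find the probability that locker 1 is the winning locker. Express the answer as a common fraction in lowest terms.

5/17

Apply Bayes' rule, conditioning on where the prize voucher actually is.
If it is in either of lockers 1 and 2 (prior 1/4 each): the attendant has 3 equally likely choices, so probability 1/3; weight (1/4)·(1/3) = 1/12 each.
If it is in locker 3 (prior 1/5): the attendant has 4 equally likely choices, so probability 1/4; weight (1/5)·(1/4) = 1/20.
If it is in locker 4 (prior 1/5): the attendant has 3 equally likely choices, so probability 1/3; weight (1/5)·(1/3) = 1/15.
If it is in locker 5 (prior 1/10): the attendant opened locker 5, so this case is ruled out; weight (1/10)·0 = 0.
The weights sum to 17/60.
So P(the prize voucher in locker 1 | the attendant opened locker 5) = (1/12) / (17/60) = 5/17.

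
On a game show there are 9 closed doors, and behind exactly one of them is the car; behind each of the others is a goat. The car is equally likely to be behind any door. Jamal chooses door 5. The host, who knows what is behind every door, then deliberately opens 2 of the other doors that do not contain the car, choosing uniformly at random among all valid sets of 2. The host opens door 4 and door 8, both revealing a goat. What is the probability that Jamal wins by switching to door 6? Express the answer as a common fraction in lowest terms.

Condition on the true location of the car.
If it is behind any of doors 1, 2, 3, 6, 7, and 9 (prior 1/9 each): the host has 21 equally likely choices, so probability 1/21; weight (1/9)·(1/21) = 1/189 each.
If it is behind either of doors 4 and 8 (prior 1/9 each): that door was opened and seen not to hold the prize — ruled out; weight (1/9)·0 = 0 each.
If it is behind door 5 (prior 1/9): the host has 28 equally likely choices, so probability 1/28; weight (1/9)·(1/28) = 1/252.
The weights sum to 1/28.
So P(the car behind door 6 | the host opened door 4 and door 8) = (1/189) / (1/28) = 4/27.

4/27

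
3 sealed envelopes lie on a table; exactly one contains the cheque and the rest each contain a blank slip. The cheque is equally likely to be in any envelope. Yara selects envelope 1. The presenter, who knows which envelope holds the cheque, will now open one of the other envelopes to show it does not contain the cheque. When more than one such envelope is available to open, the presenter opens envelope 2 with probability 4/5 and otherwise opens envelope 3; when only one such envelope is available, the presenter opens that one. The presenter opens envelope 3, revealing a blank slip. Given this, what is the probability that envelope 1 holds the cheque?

1/6

Condition on the true location of the cheque.
If it is in envelope 1 (prior 1/3): envelope 2 is available but not opened, probability 1/5; weight (1/3)·(1/5) = 1/15.
If it is in envelope 2 (prior 1/3): only envelope 3 is available, probability 1; weight (1/3)·1 = 1/3.
If it is in envelope 3 (prior 1/3): the presenter opened envelope 3, so this case is ruled out; weight (1/3)·0 = 0.
The weights sum to 2/5.
So P(the cheque in envelope 1 | the presenter opened envelope 3) = (1/15) / (2/5) = 1/6.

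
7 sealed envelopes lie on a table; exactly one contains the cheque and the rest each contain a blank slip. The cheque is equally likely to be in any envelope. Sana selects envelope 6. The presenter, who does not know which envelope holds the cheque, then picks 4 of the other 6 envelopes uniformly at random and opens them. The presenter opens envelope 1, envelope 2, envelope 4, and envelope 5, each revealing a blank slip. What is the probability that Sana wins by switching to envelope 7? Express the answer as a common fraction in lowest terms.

Because the presenter chose which envelopes to open without knowing where the cheque is, the choice is independent of the prize location. Learning that none of the 4 opened envelopes holds the cheque simply rules out those 4 locations and leaves the remaining 3 envelopes still equally likely by symmetry.
So P(the cheque in envelope 7) = 1/3.

1/3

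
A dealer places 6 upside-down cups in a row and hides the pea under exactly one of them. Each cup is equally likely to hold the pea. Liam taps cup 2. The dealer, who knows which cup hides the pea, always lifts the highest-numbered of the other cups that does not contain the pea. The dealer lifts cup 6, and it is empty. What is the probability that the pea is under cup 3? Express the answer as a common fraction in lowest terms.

1/5

Condition on the true location of the pea.
If it is under any of cups 1, 2, 3, 4, and 5 (prior 1/6 each): cup 6 is the highest-numbered option available, probability 1; weight (1/6)·1 = 1/6 each.
If it is under cup 6 (prior 1/6): the dealer opened cup 6, so this case is ruled out; weight (1/6)·0 = 0.
The weights sum to 5/6.
So P(the pea under cup 3 | the dealer opened cup 6) = (1/6) / (5/6) = 1/5.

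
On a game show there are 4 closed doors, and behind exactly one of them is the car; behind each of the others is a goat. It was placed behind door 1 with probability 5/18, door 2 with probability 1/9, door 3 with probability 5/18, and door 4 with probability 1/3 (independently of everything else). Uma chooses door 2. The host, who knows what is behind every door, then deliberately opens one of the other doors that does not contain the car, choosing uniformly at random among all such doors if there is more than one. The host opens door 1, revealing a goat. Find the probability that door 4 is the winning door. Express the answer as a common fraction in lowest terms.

Condition on the true location of the car.
If it is behind door 1 (prior 5/18): the host opened door 1, so this case is ruled out; weight (5/18)·0 = 0.
If it is behind door 2 (prior 1/9): the host has 3 equally likely choices, so probability 1/3; weight (1/9)·(1/3) = 1/27.
If it is behind door 3 (prior 5/18): the host has 2 equally likely choices, so probability 1/2; weight (5/18)·(1/2) = 5/36.
If it is behind door 4 (prior 1/3): the host has 2 equally likely choices, so probability 1/2; weight (1/3)·(1/2) = 1/6.
The weights sum to 37/108.
So P(the car behind door 4 | the host opened door 1) = (1/6) / (37/108) = 18/37.

18/37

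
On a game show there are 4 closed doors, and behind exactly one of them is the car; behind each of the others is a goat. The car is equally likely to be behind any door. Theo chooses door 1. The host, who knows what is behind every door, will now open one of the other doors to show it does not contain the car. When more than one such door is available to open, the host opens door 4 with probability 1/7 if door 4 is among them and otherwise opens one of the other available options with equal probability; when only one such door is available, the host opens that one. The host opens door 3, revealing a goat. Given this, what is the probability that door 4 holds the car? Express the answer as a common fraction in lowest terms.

7/25

Condition on the true location of the car.
If it is behind door 1 (prior 1/4): door 4 is available but not opened; door 3 gets probability (1 − 1/7)/2 = 3/7; weight (1/4)·(3/7) = 3/28.
If it is behind door 2 (prior 1/4): door 4 is available but not opened, probability 6/7; weight (1/4)·(6/7) = 3/14.
If it is behind door 3 (prior 1/4): the host opened door 3, so this case is ruled out; weight (1/4)·0 = 0.
If it is behind door 4 (prior 1/4): door 4 holds the prize so is unavailable; the host chooses uniformly among the 2 others, probability 1/2; weight (1/4)·(1/2) = 1/8.
The weights sum to 25/56.
So P(the car behind door 4 | the host opened door 3) = (1/8) / (25/56) = 7/25.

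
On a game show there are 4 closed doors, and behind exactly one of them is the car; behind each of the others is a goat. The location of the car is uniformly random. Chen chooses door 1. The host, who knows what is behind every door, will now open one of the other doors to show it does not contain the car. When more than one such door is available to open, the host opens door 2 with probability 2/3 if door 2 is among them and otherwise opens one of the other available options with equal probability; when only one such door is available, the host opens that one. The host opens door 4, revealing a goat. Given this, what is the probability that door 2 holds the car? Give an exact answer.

Apply Bayes' rule, conditioning on where the car actually is.
If it is behind door 1 (prior 1/4): door 2 is available but not opened; door 4 gets probability (1 − 2/3)/2 = 1/6; weight (1/4)·(1/6) = 1/24.
If it is behind door 2 (prior 1/4): door 2 holds the prize so is unavailable; the host chooses uniformly among the 2 others, probability 1/2; weight (1/4)·(1/2) = 1/8.
If it is behind door 3 (prior 1/4): door 2 is available but not opened, probability 1/3; weight (1/4)·(1/3) = 1/12.
If it is behind door 4 (prior 1/4): the host opened door 4, so this case is ruled out; weight (1/4)·0 = 0.
The weights sum to 1/4.
So P(the car behind door 2 | the host opened door 4) = (1/8) / (1/4) = 1/2.

1/2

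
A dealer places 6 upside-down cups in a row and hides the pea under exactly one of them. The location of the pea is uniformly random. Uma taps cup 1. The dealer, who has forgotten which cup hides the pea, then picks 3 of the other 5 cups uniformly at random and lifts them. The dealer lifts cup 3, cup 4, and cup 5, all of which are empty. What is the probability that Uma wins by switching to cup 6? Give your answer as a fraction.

Condition on the true location of the pea.
If it is under any of cups 1, 2, and 6 (prior 1/6 each): the dealer picks exactly this set with probability 1/10 regardless, and none is the prize; weight (1/6)·(1/10) = 1/60 each.
If it is under any of cups 3, 4, and 5 (prior 1/6 each): that cup was opened and seen not to hold the prize — ruled out; weight (1/6)·0 = 0 each.
The weights sum to 1/20.
So P(the pea under cup 6 | the dealer opened cup 3, cup 4, and cup 5) = (1/60) / (1/20) = 1/3.

1/3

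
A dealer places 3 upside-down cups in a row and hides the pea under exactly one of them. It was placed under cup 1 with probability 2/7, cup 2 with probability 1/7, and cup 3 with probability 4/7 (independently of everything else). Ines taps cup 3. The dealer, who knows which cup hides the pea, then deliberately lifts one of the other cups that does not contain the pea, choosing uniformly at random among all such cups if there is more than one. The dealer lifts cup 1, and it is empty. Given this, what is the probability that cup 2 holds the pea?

Consider each possible location of the pea in turn.
If it is under cup 1 (prior 2/7): the dealer opened cup 1, so this case is ruled out; weight (2/7)·0 = 0.
If it is under cup 2 (prior 1/7): the dealer has no choice, probability 1; weight (1/7)·1 = 1/7.
If it is under cup 3 (prior 4/7): the dealer has 2 equally likely choices, so probability 1/2; weight (4/7)·(1/2) = 2/7.
The weights sum to 3/7.
So P(the pea under cup 2 | the dealer opened cup 1) = (1/7) / (3/7) = 1/3.

1/3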